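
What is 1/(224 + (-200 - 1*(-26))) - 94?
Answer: -4699/50 ≈ -93.980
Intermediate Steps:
1/(224 + (-200 - 1*(-26))) - 94 = 1/(224 + (-200 + 26)) - 94 = 1/(224 - 174) - 94 = 1/50 - 94 = -4699/50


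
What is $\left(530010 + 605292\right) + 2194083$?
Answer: $3329385$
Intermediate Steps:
$\left(530010 + 605292\right) + 2194083 = 1135302 + 2194083 = 3329385$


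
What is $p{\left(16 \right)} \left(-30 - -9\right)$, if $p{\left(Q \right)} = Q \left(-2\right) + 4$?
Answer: $588$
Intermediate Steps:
$p{\left(Q \right)} = 4 - 2 Q$ ($p{\left(Q \right)} = - 2 Q + 4 = 4 - 2 Q$)
$p{\left(16 \right)} \left(-30 - -9\right) = \left(4 - 32\right) \left(-30 - -9\right) = \left(4 - 32\right) \left(-30 + 9\right) = \left(-28\right) \left(-21\right) = 588$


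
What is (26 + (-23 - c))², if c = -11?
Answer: 196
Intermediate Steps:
(26 + (-23 - c))² = (26 + (-23 - 1*(-11)))² = (26 + (-23 + 11))² = (26 - 12)² = 14² = 196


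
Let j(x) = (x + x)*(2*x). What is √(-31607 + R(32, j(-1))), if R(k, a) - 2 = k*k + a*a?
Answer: I*√30565 ≈ 174.83*I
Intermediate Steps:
j(x) = 4*x² (j(x) = (2*x)*(2*x) = 4*x²)
R(k, a) = 2 + a² + k² (R(k, a) = 2 + (k*k + a*a) = 2 + (k² + a²) = 2 + (a² + k²) = 2 + a² + k²)
√(-31607 + R(32, j(-1))) = √(-31607 + (2 + (4*(-1)²)² + 32²)) = √(-31607 + (2 + (4*1)² + 1024)) = √(-31607 + (2 + 4² + 1024)) = √(-31607 + (2 + 16 + 1024)) = √(-31607 + 1042) = √(-30565) = I*√30565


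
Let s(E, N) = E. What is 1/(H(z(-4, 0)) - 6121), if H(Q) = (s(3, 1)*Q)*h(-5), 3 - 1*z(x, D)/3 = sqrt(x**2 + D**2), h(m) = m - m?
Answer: -1/6121 ≈ -0.00016337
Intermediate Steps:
h(m) = 0
z(x, D) = 9 - 3*sqrt(D**2 + x**2) (z(x, D) = 9 - 3*sqrt(x**2 + D**2) = 9 - 3*sqrt(D**2 + x**2))
H(Q) = 0 (H(Q) = (3*Q)*0 = 0)
1/(H(z(-4, 0)) - 6121) = 1/(0 - 6121) = 1/(-6121) = -1/6121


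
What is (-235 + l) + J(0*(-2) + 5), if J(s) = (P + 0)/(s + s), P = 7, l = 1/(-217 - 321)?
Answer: -315136/1345 ≈ -234.30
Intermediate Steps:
l = -1/538 (l = 1/(-538) = -1/538 ≈ -0.0018587)
J(s) = 7/(2*s) (J(s) = (7 + 0)/(s + s) = 7/((2*s)) = 7*(1/(2*s)) = 7/(2*s))
(-235 + l) + J(0*(-2) + 5) = (-235 - 1/538) + 7/(2*(0*(-2) + 5)) = -126431/538 + 7/(2*(0 + 5)) = -126431/538 + (7/2)/5 = -126431/538 + (7/2)*(1/5) = -126431/538 + 7/10 = -315136/1345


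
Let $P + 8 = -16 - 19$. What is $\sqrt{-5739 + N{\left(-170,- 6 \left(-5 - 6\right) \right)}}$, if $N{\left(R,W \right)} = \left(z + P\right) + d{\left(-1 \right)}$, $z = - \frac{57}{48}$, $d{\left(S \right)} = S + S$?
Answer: $\frac{i \sqrt{92563}}{4} \approx 76.06 i$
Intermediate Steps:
$d{\left(S \right)} = 2 S$
$z = - \frac{19}{16}$ ($z = \left(-57\right) \frac{1}{48} = - \frac{19}{16} \approx -1.1875$)
$P = -43$ ($P = -8 - 35 = -43$)
$N{\left(R,W \right)} = - \frac{739}{16}$ ($N{\left(R,W \right)} = \left(- \frac{19}{16} - 43\right) + 2 \left(-1\right) = - \frac{707}{16} - 2 = - \frac{739}{16}$)
$\sqrt{-5739 + N{\left(-170,- 6 \left(-5 - 6\right) \right)}} = \sqrt{-5739 - \frac{739}{16}} = \sqrt{- \frac{92563}{16}} = \frac{i \sqrt{92563}}{4}$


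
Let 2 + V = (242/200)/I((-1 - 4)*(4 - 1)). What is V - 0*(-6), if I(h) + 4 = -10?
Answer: -2921/1400 ≈ -2.0864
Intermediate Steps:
I(h) = -14 (I(h) = -4 - 10 = -14)
V = -2921/1400 (V = -2 + (242/200)/(-14) = -2 + (242*(1/200))*(-1/14) = -2 + (121/100)*(-1/14) = -2 - 121/1400 = -2921/1400 ≈ -2.0864)
V - 0*(-6) = -2921/1400 - 0*(-6) = -2921/1400 - 1*0 = -2921/1400 + 0 = -2921/1400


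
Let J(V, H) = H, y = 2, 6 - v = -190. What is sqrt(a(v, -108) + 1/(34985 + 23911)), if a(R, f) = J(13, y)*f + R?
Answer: I*sqrt(481768871)/4908 ≈ 4.4721*I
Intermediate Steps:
v = 196 (v = 6 - 1*(-190) = 6 + 190 = 196)
a(R, f) = R + 2*f (a(R, f) = 2*f + R = R + 2*f)
sqrt(a(v, -108) + 1/(34985 + 23911)) = sqrt((196 + 2*(-108)) + 1/(34985 + 23911)) = sqrt((196 - 216) + 1/58896) = sqrt(-20 + 1/58896) = sqrt(-1177919/58896) = I*sqrt(481768871)/4908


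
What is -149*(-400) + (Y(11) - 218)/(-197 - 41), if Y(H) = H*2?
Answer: 1013214/17 ≈ 59601.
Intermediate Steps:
Y(H) = 2*H
-149*(-400) + (Y(11) - 218)/(-197 - 41) = -149*(-400) + (2*11 - 218)/(-197 - 41) = 59600 + (22 - 218)/(-238) = 59600 - 196*(-1/238) = 59600 + 14/17 = 1013214/17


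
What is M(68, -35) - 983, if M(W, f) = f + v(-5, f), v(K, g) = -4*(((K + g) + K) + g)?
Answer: -698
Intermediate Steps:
v(K, g) = -8*K - 8*g (v(K, g) = -4*((g + 2*K) + g) = -4*(2*K + 2*g) = -8*K - 8*g)
M(W, f) = 40 - 7*f (M(W, f) = f + (-8*(-5) - 8*f) = f + (40 - 8*f) = 40 - 7*f)
M(68, -35) - 983 = (40 - 7*(-35)) - 983 = (40 + 245) - 983 = 285 - 983 = -698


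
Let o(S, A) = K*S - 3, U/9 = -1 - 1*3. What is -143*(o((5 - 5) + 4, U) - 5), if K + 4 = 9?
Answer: -1716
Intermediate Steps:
K = 5 (K = -4 + 9 = 5)
U = -36 (U = 9*(-1 - 1*3) = 9*(-1 - 3) = 9*(-4) = -36)
o(S, A) = -3 + 5*S (o(S, A) = 5*S - 3 = -3 + 5*S)
-143*(o((5 - 5) + 4, U) - 5) = -143*((-3 + 5*((5 - 5) + 4)) - 5) = -143*((-3 + 5*(0 + 4)) - 5) = -143*((-3 + 5*4) - 5) = -143*((-3 + 20) - 5) = -143*(17 - 5) = -143*12 = -1716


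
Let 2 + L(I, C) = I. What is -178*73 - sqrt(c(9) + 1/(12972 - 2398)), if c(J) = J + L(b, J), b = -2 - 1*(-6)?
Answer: -12994 - sqrt(1229914810)/10574 ≈ -12997.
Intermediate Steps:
b = 4 (b = -2 + 6 = 4)
L(I, C) = -2 + I
c(J) = 2 + J (c(J) = J + (-2 + 4) = J + 2 = 2 + J)
-178*73 - sqrt(c(9) + 1/(12972 - 2398)) = -178*73 - sqrt((2 + 9) + 1/(12972 - 2398)) = -12994 - sqrt(11 + 1/10574) = -12994 - sqrt(116315/10574) = -12994 - sqrt(1229914810)/10574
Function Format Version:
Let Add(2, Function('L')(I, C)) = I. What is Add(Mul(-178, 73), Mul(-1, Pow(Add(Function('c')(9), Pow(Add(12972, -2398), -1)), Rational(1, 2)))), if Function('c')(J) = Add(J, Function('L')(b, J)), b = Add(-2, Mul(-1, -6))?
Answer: Add(-12994, Mul(Rational(-1, 10574), Pow(1229914810, Rational(1, 2)))) ≈ -12997.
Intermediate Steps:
b = 4 (b = Add(-2, 6) = 4)
Function('L')(I, C) = Add(-2, I)
Function('c')(J) = Add(2, J) (Function('c')(J) = Add(J, Add(-2, 4)) = Add(J, 2) = Add(2, J))
Add(Mul(-178, 73), Mul(-1, Pow(Add(Function('c')(9), Pow(Add(12972, -2398), -1)), Rational(1, 2)))) = Add(Mul(-178, 73), Mul(-1, Pow(Add(Add(2, 9), Pow(Add(12972, -2398), -1)), Rational(1, 2)))) = Add(-12994, Mul(-1, Pow(Add(11, Pow(10574, -1)), Rational(1, 2)))) = Add(-12994, Mul(-1, Pow(Add(11, Rational(1, 10574)), Rational(1, 2)))) = Add(-12994, Mul(-1, Pow(Rational(116315, 10574), Rational(1, 2)))) = Add(-12994, Mul(-1, Mul(Rational(1, 10574), Pow(1229914810, Rational(1, 2))))) = Add(-12994, Mul(Rational(-1, 10574), Pow(1229914810, Rational(1, 2))))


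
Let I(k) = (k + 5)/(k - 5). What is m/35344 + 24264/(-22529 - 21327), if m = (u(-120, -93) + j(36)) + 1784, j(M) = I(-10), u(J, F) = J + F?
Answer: -73938227/145316856 ≈ -0.50881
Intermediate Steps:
I(k) = (5 + k)/(-5 + k)
u(J, F) = F + J
j(M) = ⅓ (j(M) = (5 - 10)/(-5 - 10) = -5/(-15) = -1/15*(-5) = ⅓)
m = 4714/3 (m = ((-93 - 120) + ⅓) + 1784 = (-213 + ⅓) + 1784 = -638/3 + 1784 = 4714/3 ≈ 1571.3)
m/35344 + 24264/(-22529 - 21327) = (4714/3)/35344 + 24264/(-22529 - 21327) = (4714/3)*(1/35344) + 24264/(-43856) = 2357/53016 + 24264*(-1/43856) = 2357/53016 - 3033/5482 = -73938227/145316856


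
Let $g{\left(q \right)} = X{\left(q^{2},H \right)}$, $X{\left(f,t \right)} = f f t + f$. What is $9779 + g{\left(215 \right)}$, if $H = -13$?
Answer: $-27777702121$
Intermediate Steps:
$X{\left(f,t \right)} = f + t f^{2}$ ($X{\left(f,t \right)} = f^{2} t + f = t f^{2} + f = f + t f^{2}$)
$g{\left(q \right)} = q^{2} \left(1 - 13 q^{2}\right)$ ($g{\left(q \right)} = q^{2} \left(1 + q^{2} \left(-13\right)\right) = q^{2} \left(1 - 13 q^{2}\right)$)
$9779 + g{\left(215 \right)} = 9779 + \left(215^{2} - 13 \cdot 215^{4}\right) = 9779 + \left(46225 - 27777758125\right) = 9779 - 27777711900 = -27777702121$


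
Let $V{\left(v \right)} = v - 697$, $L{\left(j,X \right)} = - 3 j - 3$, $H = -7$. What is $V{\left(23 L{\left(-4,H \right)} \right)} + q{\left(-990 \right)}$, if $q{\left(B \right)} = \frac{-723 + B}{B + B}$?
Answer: $- \frac{322829}{660} \approx -489.13$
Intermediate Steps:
$q{\left(B \right)} = \frac{-723 + B}{2 B}$
$L{\left(j,X \right)} = -3 - 3 j$
$V{\left(v \right)} = -697 + v$
$V{\left(23 L{\left(-4,H \right)} \right)} + q{\left(-990 \right)} = \left(-697 + 23 \left(-3 - -12\right)\right) + \frac{-723 - 990}{2 \left(-990\right)} = \left(-697 + 23 \left(-3 + 12\right)\right) + \frac{1}{2} \left(- \frac{1}{990}\right) \left(-1713\right) = \left(-697 + 23 \cdot 9\right) + \frac{571}{660} = \left(-697 + 207\right) + \frac{571}{660} = -490 + \frac{571}{660} = - \frac{322829}{660}$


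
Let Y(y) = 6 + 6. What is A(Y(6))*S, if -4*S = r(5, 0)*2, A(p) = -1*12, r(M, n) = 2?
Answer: 12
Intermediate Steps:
Y(y) = 12
A(p) = -12
S = -1 (S = -2/2 = -¼*4 = -1)
A(Y(6))*S = -12*(-1) = 12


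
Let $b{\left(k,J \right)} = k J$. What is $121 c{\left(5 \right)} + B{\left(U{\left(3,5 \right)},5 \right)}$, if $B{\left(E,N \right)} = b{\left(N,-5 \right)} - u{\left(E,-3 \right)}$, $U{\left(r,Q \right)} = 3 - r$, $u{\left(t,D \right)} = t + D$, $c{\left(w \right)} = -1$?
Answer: $-143$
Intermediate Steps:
$u{\left(t,D \right)} = D + t$
$b{\left(k,J \right)} = J k$
$B{\left(E,N \right)} = 3 - E - 5 N$ ($B{\left(E,N \right)} = - 5 N - \left(-3 + E\right) = 3 - E - 5 N$)
$121 c{\left(5 \right)} + B{\left(U{\left(3,5 \right)},5 \right)} = 121 \left(-1\right) - \left(25 - 3\right) = -121 - 22 = -143$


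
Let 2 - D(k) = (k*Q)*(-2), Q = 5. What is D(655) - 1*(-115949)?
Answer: 122501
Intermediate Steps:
D(k) = 2 + 10*k (D(k) = 2 - k*5*(-2) = 2 - 5*k*(-2) = 2 - (-10)*k = 2 + 10*k)
D(655) - 1*(-115949) = (2 + 10*655) - 1*(-115949) = (2 + 6550) + 115949 = 6552 + 115949 = 122501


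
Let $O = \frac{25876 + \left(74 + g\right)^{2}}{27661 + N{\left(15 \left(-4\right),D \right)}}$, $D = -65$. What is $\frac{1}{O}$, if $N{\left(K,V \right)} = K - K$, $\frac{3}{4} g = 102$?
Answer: $\frac{27661}{69976} \approx 0.39529$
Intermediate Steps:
$g = 136$ ($g = \frac{4}{3} \cdot 102 = 136$)
$N{\left(K,V \right)} = 0$
$O = \frac{69976}{27661}$ ($O = \frac{25876 + \left(74 + 136\right)^{2}}{27661 + 0} = \frac{25876 + 210^{2}}{27661} = \left(25876 + 44100\right) \frac{1}{27661} = 69976 \cdot \frac{1}{27661} = \frac{69976}{27661} \approx 2.5298$)
$\frac{1}{O} = \frac{1}{\frac{69976}{27661}} = \frac{27661}{69976}$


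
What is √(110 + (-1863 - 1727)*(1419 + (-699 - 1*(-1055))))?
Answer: 2*I*√1593035 ≈ 2524.3*I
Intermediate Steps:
√(110 + (-1863 - 1727)*(1419 + (-699 - 1*(-1055)))) = √(110 - 3590*(1419 + (-699 + 1055))) = √(110 - 3590*(1419 + 356)) = √(110 - 3590*1775) = √(110 - 6372250) = √(-6372140) = 2*I*√1593035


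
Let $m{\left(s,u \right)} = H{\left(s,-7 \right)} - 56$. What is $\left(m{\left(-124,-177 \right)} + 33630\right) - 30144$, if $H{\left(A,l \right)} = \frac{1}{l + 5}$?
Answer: $\frac{6859}{2} \approx 3429.5$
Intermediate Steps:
$H{\left(A,l \right)} = \frac{1}{5 + l}$
$m{\left(s,u \right)} = - \frac{113}{2}$ ($m{\left(s,u \right)} = \frac{1}{5 - 7} - 56 = \frac{1}{-2} - 56 = - \frac{1}{2} - 56 = - \frac{113}{2}$)
$\left(m{\left(-124,-177 \right)} + 33630\right) - 30144 = \left(- \frac{113}{2} + 33630\right) - 30144 = \frac{67147}{2} - 30144 = \frac{6859}{2}$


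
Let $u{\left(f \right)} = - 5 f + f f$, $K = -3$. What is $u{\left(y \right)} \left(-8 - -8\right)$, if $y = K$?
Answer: $0$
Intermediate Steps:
$y = -3$
$u{\left(f \right)} = f^{2} - 5 f$ ($u{\left(f \right)} = - 5 f + f^{2} = f^{2} - 5 f$)
$u{\left(y \right)} \left(-8 - -8\right) = - 3 \left(-5 - 3\right) \left(-8 - -8\right) = \left(-3\right) \left(-8\right) \left(-8 + 8\right) = 24 \cdot 0 = 0$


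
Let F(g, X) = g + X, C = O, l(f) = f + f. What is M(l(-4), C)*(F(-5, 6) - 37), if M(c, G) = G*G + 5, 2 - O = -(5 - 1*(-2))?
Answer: -3096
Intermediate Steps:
l(f) = 2*f
O = 9 (O = 2 - (-1)*(5 - 1*(-2)) = 2 - (-1)*(5 + 2) = 2 - (-1)*7 = 2 - 1*(-7) = 2 + 7 = 9)
C = 9
F(g, X) = X + g
M(c, G) = 5 + G² (M(c, G) = G² + 5 = 5 + G²)
M(l(-4), C)*(F(-5, 6) - 37) = (5 + 9²)*((6 - 5) - 37) = (5 + 81)*(1 - 37) = 86*(-36) = -3096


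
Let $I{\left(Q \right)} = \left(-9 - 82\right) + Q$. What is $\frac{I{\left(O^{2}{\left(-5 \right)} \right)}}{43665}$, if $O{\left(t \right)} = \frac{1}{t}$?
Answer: $- \frac{758}{363875} \approx -0.0020831$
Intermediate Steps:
$I{\left(Q \right)} = -91 + Q$
$\frac{I{\left(O^{2}{\left(-5 \right)} \right)}}{43665} = \frac{-91 + \left(\frac{1}{-5}\right)^{2}}{43665} = \left(-91 + \left(- \frac{1}{5}\right)^{2}\right) \frac{1}{43665} = \left(-91 + \frac{1}{25}\right) \frac{1}{43665} = \left(- \frac{2274}{25}\right) \frac{1}{43665} = - \frac{758}{363875}$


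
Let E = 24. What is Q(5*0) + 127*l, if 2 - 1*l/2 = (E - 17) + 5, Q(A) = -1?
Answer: -2541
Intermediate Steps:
l = -20 (l = 4 - 2*((24 - 17) + 5) = 4 - 2*(7 + 5) = 4 - 2*12 = 4 - 24 = -20)
Q(5*0) + 127*l = -1 + 127*(-20) = -1 - 2540 = -2541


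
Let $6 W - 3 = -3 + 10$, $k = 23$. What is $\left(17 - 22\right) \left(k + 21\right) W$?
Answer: $- \frac{1100}{3} \approx -366.67$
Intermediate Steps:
$W = \frac{5}{3}$ ($W = \frac{1}{2} + \frac{-3 + 10}{6} = \frac{1}{2} + \frac{1}{6} \cdot 7 = \frac{1}{2} + \frac{7}{6} = \frac{5}{3} \approx 1.6667$)
$\left(17 - 22\right) \left(k + 21\right) W = \left(17 - 22\right) \left(23 + 21\right) \frac{5}{3} = \left(-5\right) 44 \cdot \frac{5}{3} = \left(-220\right) \frac{5}{3} = - \frac{1100}{3}$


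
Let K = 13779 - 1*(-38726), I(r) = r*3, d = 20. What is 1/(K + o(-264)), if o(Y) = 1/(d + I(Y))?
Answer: 772/40533859 ≈ 1.9046e-5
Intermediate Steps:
I(r) = 3*r
o(Y) = 1/(20 + 3*Y)
K = 52505 (K = 13779 + 38726 = 52505)
1/(K + o(-264)) = 1/(52505 + 1/(20 + 3*(-264))) = 1/(52505 + 1/(20 - 792)) = 1/(52505 + 1/(-772)) = 1/(52505 - 1/772) = 1/(40533859/772) = 772/40533859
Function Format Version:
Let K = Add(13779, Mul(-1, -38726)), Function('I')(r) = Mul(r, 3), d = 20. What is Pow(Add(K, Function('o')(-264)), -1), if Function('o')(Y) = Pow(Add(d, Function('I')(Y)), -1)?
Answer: Rational(772, 40533859) ≈ 1.9046e-5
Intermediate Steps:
Function('I')(r) = Mul(3, r)
Function('o')(Y) = Pow(Add(20, Mul(3, Y)), -1)
K = 52505 (K = Add(13779, 38726) = 52505)
Pow(Add(K, Function('o')(-264)), -1) = Pow(Add(52505, Pow(Add(20, Mul(3, -264)), -1)), -1) = Pow(Add(52505, Pow(Add(20, -792), -1)), -1) = Pow(Add(52505, Pow(-772, -1)), -1) = Pow(Add(52505, Rational(-1, 772)), -1) = Pow(Rational(40533859, 772), -1) = Rational(772, 40533859)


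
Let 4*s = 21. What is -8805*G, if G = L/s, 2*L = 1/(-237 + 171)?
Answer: 2935/231 ≈ 12.706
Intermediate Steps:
s = 21/4 (s = (1/4)*21 = 21/4 ≈ 5.2500)
L = -1/132 (L = 1/(2*(-237 + 171)) = (1/2)/(-66) = (1/2)*(-1/66) = -1/132 ≈ -0.0075758)
G = -1/693 (G = -1/(132*21/4) = -1/132*4/21 = -1/693 ≈ -0.0014430)
-8805*G = -8805*(-1/693) = 2935/231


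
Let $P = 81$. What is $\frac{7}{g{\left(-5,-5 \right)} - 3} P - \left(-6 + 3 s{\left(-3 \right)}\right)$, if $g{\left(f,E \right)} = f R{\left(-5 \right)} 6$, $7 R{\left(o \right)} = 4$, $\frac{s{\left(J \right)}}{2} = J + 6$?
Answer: $- \frac{1887}{47} \approx -40.149$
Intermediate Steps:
$s{\left(J \right)} = 12 + 2 J$ ($s{\left(J \right)} = 2 \left(J + 6\right) = 2 \left(6 + J\right) = 12 + 2 J$)
$R{\left(o \right)} = \frac{4}{7}$ ($R{\left(o \right)} = \frac{1}{7} \cdot 4 = \frac{4}{7}$)
$g{\left(f,E \right)} = \frac{24 f}{7}$ ($g{\left(f,E \right)} = f \frac{4}{7} \cdot 6 = \frac{4 f}{7} \cdot 6 = \frac{24 f}{7}$)
$\frac{7}{g{\left(-5,-5 \right)} - 3} P - \left(-6 + 3 s{\left(-3 \right)}\right) = \frac{7}{\frac{24}{7} \left(-5\right) - 3} \cdot 81 + \left(6 - 3 \left(12 + 2 \left(-3\right)\right)\right) = \frac{7}{- \frac{120}{7} - 3} \cdot 81 + \left(6 - 3 \left(12 - 6\right)\right) = \frac{7}{- \frac{141}{7}} \cdot 81 + \left(6 - 18\right) = 7 \left(- \frac{7}{141}\right) 81 + \left(6 - 18\right) = \left(- \frac{49}{141}\right) 81 - 12 = - \frac{1323}{47} - 12 = - \frac{1887}{47}$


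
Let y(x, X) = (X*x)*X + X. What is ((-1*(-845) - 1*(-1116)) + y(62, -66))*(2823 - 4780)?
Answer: -532239419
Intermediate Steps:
y(x, X) = X + x*X² (y(x, X) = x*X² + X = X + x*X²)
((-1*(-845) - 1*(-1116)) + y(62, -66))*(2823 - 4780) = ((-1*(-845) - 1*(-1116)) - 66*(1 - 66*62))*(2823 - 4780) = ((845 + 1116) - 66*(1 - 4092))*(-1957) = (1961 - 66*(-4091))*(-1957) = (1961 + 270006)*(-1957) = 271967*(-1957) = -532239419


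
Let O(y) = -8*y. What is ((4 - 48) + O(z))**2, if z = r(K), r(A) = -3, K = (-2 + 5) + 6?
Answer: 400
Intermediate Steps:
K = 9 (K = 3 + 6 = 9)
z = -3
((4 - 48) + O(z))**2 = ((4 - 48) - 8*(-3))**2 = (-44 + 24)**2 = (-20)**2 = 400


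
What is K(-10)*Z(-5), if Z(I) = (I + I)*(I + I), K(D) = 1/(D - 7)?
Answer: -100/17 ≈ -5.8824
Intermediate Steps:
K(D) = 1/(-7 + D)
Z(I) = 4*I**2 (Z(I) = (2*I)*(2*I) = 4*I**2)
K(-10)*Z(-5) = (4*(-5)**2)/(-7 - 10) = (4*25)/(-17) = -1/17*100 = -100/17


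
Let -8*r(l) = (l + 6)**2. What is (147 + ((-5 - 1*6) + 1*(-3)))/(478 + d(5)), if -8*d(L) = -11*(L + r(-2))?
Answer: 8/29 ≈ 0.27586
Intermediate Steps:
r(l) = -(6 + l)**2/8 (r(l) = -(l + 6)**2/8 = -(6 + l)**2/8)
d(L) = -11/4 + 11*L/8 (d(L) = -(-11)*(L - (6 - 2)**2/8)/8 = -(-11)*(L - 1/8*4**2)/8 = -(-11)*(L - 1/8*16)/8 = -(-11)*(L - 2)/8 = -(-11)*(-2 + L)/8 = -(22 - 11*L)/8 = -11/4 + 11*L/8)
(147 + ((-5 - 1*6) + 1*(-3)))/(478 + d(5)) = (147 + ((-5 - 1*6) + 1*(-3)))/(478 + (-11/4 + (11/8)*5)) = (147 + ((-5 - 6) - 3))/(478 + (-11/4 + 55/8)) = (147 + (-11 - 3))/(478 + 33/8) = (147 - 14)/(3857/8) = 133*(8/3857) = 8/29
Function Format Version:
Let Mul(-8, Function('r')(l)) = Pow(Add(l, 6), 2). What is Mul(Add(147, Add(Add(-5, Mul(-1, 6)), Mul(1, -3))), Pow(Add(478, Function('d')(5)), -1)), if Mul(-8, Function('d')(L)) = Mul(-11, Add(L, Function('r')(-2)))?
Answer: Rational(8, 29) ≈ 0.27586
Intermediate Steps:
Function('r')(l) = Mul(Rational(-1, 8), Pow(Add(6, l), 2)) (Function('r')(l) = Mul(Rational(-1, 8), Pow(Add(l, 6), 2)) = Mul(Rational(-1, 8), Pow(Add(6, l), 2)))
Function('d')(L) = Add(Rational(-11, 4), Mul(Rational(11, 8), L)) (Function('d')(L) = Mul(Rational(-1, 8), Mul(-11, Add(L, Mul(Rational(-1, 8), Pow(Add(6, -2), 2))))) = Mul(Rational(-1, 8), Mul(-11, Add(L, Mul(Rational(-1, 8), Pow(4, 2))))) = Mul(Rational(-1, 8), Mul(-11, Add(L, Mul(Rational(-1, 8), 16)))) = Mul(Rational(-1, 8), Mul(-11, Add(L, -2))) = Mul(Rational(-1, 8), Mul(-11, Add(-2, L))) = Mul(Rational(-1, 8), Add(22, Mul(-11, L))) = Add(Rational(-11, 4), Mul(Rational(11, 8), L)))
Mul(Add(147, Add(Add(-5, Mul(-1, 6)), Mul(1, -3))), Pow(Add(478, Function('d')(5)), -1)) = Mul(Add(147, Add(Add(-5, Mul(-1, 6)), Mul(1, -3))), Pow(Add(478, Add(Rational(-11, 4), Mul(Rational(11, 8), 5))), -1)) = Mul(Add(147, Add(Add(-5, -6), -3)), Pow(Add(478, Add(Rational(-11, 4), Rational(55, 8))), -1)) = Mul(Add(147, Add(-11, -3)), Pow(Add(478, Rational(33, 8)), -1)) = Mul(Add(147, -14), Pow(Rational(3857, 8), -1)) = Mul(133, Rational(8, 3857)) = Rational(8, 29)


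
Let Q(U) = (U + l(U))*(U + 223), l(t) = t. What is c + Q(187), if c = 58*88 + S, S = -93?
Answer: 158351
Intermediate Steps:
Q(U) = 2*U*(223 + U) (Q(U) = (U + U)*(U + 223) = (2*U)*(223 + U) = 2*U*(223 + U))
c = 5011 (c = 58*88 - 93 = 5104 - 93 = 5011)
c + Q(187) = 5011 + 2*187*(223 + 187) = 5011 + 2*187*410 = 5011 + 153340 = 158351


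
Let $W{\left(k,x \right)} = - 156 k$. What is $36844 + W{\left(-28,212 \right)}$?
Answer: $41212$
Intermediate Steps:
$36844 + W{\left(-28,212 \right)} = 36844 - -4368 = 36844 + 4368 = 41212$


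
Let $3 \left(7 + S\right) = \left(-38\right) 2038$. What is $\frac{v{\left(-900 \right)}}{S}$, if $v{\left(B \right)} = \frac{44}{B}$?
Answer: $\frac{11}{5809875} \approx 1.8933 \cdot 10^{-6}$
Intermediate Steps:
$S = - \frac{77465}{3}$ ($S = -7 + \frac{\left(-38\right) 2038}{3} = -7 + \frac{1}{3} \left(-77444\right) = -7 - \frac{77444}{3} = - \frac{77465}{3} \approx -25822.0$)
$\frac{v{\left(-900 \right)}}{S} = \frac{44 \frac{1}{-900}}{- \frac{77465}{3}} = 44 \left(- \frac{1}{900}\right) \left(- \frac{3}{77465}\right) = \left(- \frac{11}{225}\right) \left(- \frac{3}{77465}\right) = \frac{11}{5809875}$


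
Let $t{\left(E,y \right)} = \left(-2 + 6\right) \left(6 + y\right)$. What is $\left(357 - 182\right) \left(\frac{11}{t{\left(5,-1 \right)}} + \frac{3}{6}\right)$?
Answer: $\frac{735}{4} \approx 183.75$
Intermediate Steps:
$t{\left(E,y \right)} = 24 + 4 y$ ($t{\left(E,y \right)} = 4 \left(6 + y\right) = 24 + 4 y$)
$\left(357 - 182\right) \left(\frac{11}{t{\left(5,-1 \right)}} + \frac{3}{6}\right) = \left(357 - 182\right) \left(\frac{11}{24 + 4 \left(-1\right)} + \frac{3}{6}\right) = \left(357 - 182\right) \left(\frac{11}{24 - 4} + 3 \cdot \frac{1}{6}\right) = 175 \left(\frac{11}{20} + \frac{1}{2}\right) = 175 \cdot \frac{21}{20} = \frac{735}{4}$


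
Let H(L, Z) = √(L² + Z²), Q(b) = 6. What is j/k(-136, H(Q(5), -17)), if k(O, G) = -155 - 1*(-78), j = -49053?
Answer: 49053/77 ≈ 637.05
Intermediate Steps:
k(O, G) = -77 (k(O, G) = -155 + 78 = -77)
j/k(-136, H(Q(5), -17)) = -49053/(-77) = -49053*(-1/77) = 49053/77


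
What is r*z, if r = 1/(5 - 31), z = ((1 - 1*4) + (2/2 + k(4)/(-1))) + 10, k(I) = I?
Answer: -2/13 ≈ -0.15385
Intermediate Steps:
z = 4 (z = ((1 - 1*4) + (2/2 + 4/(-1))) + 10 = ((1 - 4) + (2*(½) + 4*(-1))) + 10 = (-3 + (1 - 4)) + 10 = (-3 - 3) + 10 = -6 + 10 = 4)
r = -1/26 (r = 1/(-26) = -1/26 ≈ -0.038462)
r*z = -1/26*4 = -2/13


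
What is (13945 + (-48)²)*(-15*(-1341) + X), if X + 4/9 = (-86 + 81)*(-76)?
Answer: 2997144299/9 ≈ 3.3302e+8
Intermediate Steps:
X = 3416/9 (X = -4/9 + (-86 + 81)*(-76) = -4/9 - 5*(-76) = -4/9 + 380 = 3416/9 ≈ 379.56)
(13945 + (-48)²)*(-15*(-1341) + X) = (13945 + (-48)²)*(-15*(-1341) + 3416/9) = (13945 + 2304)*(20115 + 3416/9) = 16249*(184451/9) = 2997144299/9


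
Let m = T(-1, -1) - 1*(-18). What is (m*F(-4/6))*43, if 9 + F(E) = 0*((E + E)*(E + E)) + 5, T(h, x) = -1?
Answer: -2924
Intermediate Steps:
F(E) = -4 (F(E) = -9 + (0*((E + E)*(E + E)) + 5) = -9 + (0*((2*E)*(2*E)) + 5) = -9 + (0*(4*E²) + 5) = -9 + (0 + 5) = -9 + 5 = -4)
m = 17 (m = -1 - 1*(-18) = -1 + 18 = 17)
(m*F(-4/6))*43 = (17*(-4))*43 = -68*43 = -2924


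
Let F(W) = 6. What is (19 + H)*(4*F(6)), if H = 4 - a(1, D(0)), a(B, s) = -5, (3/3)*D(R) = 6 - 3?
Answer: 672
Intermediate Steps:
D(R) = 3 (D(R) = 6 - 3 = 3)
H = 9 (H = 4 - 1*(-5) = 4 + 5 = 9)
(19 + H)*(4*F(6)) = (19 + 9)*(4*6) = 28*24 = 672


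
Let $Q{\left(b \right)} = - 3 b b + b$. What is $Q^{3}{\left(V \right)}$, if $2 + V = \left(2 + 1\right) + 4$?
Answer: $-343000$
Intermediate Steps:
$V = 5$ ($V = -2 + \left(\left(2 + 1\right) + 4\right) = -2 + \left(3 + 4\right) = -2 + 7 = 5$)
$Q{\left(b \right)} = b - 3 b^{2}$ ($Q{\left(b \right)} = - 3 b^{2} + b = b - 3 b^{2}$)
$Q^{3}{\left(V \right)} = \left(5 \left(1 - 15\right)\right)^{3} = \left(5 \left(-14\right)\right)^{3} = \left(-70\right)^{3} = -343000$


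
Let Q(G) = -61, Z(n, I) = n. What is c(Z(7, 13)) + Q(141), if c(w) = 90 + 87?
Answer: 116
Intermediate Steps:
c(w) = 177
c(Z(7, 13)) + Q(141) = 177 - 61 = 116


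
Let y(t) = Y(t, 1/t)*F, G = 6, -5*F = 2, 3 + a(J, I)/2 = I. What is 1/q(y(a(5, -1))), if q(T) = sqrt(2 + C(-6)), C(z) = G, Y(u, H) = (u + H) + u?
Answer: sqrt(2)/4 ≈ 0.35355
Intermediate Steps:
a(J, I) = -6 + 2*I
Y(u, H) = H + 2*u (Y(u, H) = (H + u) + u = H + 2*u)
F = -2/5 (F = -1/5*2 = -2/5 ≈ -0.40000)
C(z) = 6
y(t) = -4*t/5 - 2/(5*t) (y(t) = (1/t + 2*t)*(-2/5) = -4*t/5 - 2/(5*t))
q(T) = 2*sqrt(2) (q(T) = sqrt(2 + 6) = sqrt(8) = 2*sqrt(2))
1/q(y(a(5, -1))) = 1/(2*sqrt(2)) = sqrt(2)/4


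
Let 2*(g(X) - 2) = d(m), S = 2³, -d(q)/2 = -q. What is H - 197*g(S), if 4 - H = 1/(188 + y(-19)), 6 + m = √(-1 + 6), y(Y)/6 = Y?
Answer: 58607/74 - 197*√5 ≈ 351.48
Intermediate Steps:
y(Y) = 6*Y
m = -6 + √5 (m = -6 + √(-1 + 6) = -6 + √5 ≈ -3.7639)
d(q) = 2*q (d(q) = -(-2)*q = 2*q)
S = 8
g(X) = -4 + √5 (g(X) = 2 + (2*(-6 + √5))/2 = 2 + (-12 + 2*√5)/2 = 2 + (-6 + √5) = -4 + √5)
H = 295/74 (H = 4 - 1/(188 + 6*(-19)) = 4 - 1/(188 - 114) = 4 - 1/74 = 295/74 ≈ 3.9865)
H - 197*g(S) = 295/74 - 197*(-4 + √5) = 295/74 + (788 - 197*√5) = 58607/74 - 197*√5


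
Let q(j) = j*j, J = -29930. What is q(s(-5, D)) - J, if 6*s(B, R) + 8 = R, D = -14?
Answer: 269491/9 ≈ 29943.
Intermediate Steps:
s(B, R) = -4/3 + R/6
q(j) = j²
q(s(-5, D)) - J = (-4/3 + (⅙)*(-14))² - 1*(-29930) = (-4/3 - 7/3)² + 29930 = (-11/3)² + 29930 = 121/9 + 29930 = 269491/9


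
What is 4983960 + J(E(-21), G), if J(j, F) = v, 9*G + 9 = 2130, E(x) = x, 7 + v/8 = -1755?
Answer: 4969864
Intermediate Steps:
v = -14096 (v = -56 + 8*(-1755) = -56 - 14040 = -14096)
G = 707/3 (G = -1 + (⅑)*2130 = -1 + 710/3 = 707/3 ≈ 235.67)
J(j, F) = -14096
4983960 + J(E(-21), G) = 4983960 - 14096 = 4969864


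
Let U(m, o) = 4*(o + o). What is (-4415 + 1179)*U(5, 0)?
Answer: 0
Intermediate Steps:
U(m, o) = 8*o (U(m, o) = 4*(2*o) = 8*o)
(-4415 + 1179)*U(5, 0) = (-4415 + 1179)*(8*0) = -3236*0 = 0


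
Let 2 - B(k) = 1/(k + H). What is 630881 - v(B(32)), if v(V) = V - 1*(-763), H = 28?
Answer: 37806961/60 ≈ 6.3012e+5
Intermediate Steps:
B(k) = 2 - 1/(28 + k) (B(k) = 2 - 1/(k + 28) = 2 - 1/(28 + k))
v(V) = 763 + V (v(V) = V + 763 = 763 + V)
630881 - v(B(32)) = 630881 - (763 + (55 + 2*32)/(28 + 32)) = 630881 - (763 + (55 + 64)/60) = 630881 - (763 + (1/60)*119) = 630881 - (763 + 119/60) = 630881 - 1*45899/60 = 630881 - 45899/60 = 37806961/60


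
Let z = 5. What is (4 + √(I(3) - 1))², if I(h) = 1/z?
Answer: 76/5 + 16*I*√5/5 ≈ 15.2 + 7.1554*I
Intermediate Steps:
I(h) = ⅕ (I(h) = 1/5 = ⅕)
(4 + √(I(3) - 1))² = (4 + √(⅕ - 1))² = (4 + √(-⅘))² = (4 + 2*I*√5/5)²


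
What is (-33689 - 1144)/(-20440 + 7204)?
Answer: 11611/4412 ≈ 2.6317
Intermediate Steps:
(-33689 - 1144)/(-20440 + 7204) = -34833/(-13236) = -34833*(-1/13236) = 11611/4412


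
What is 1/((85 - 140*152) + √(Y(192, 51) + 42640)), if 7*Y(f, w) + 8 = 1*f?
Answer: -148365/3144297511 - 2*√522662/3144297511 ≈ -4.7645e-5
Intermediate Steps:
Y(f, w) = -8/7 + f/7 (Y(f, w) = -8/7 + (1*f)/7 = -8/7 + f/7)
1/((85 - 140*152) + √(Y(192, 51) + 42640)) = 1/((85 - 140*152) + √((-8/7 + (⅐)*192) + 42640)) = 1/((85 - 21280) + √((-8/7 + 192/7) + 42640)) = 1/(-21195 + √(184/7 + 42640)) = 1/(-21195 + √(298664/7)) = 1/(-21195 + 2*√522662/7)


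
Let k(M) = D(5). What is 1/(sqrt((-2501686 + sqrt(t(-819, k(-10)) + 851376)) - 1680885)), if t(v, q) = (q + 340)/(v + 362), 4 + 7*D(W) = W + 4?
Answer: -I*sqrt(3199)/sqrt(13380044629 - sqrt(8712634655361)) ≈ -0.00048902*I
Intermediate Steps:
D(W) = W/7 (D(W) = -4/7 + (W + 4)/7 = -4/7 + (4 + W)/7 = -4/7 + (4/7 + W/7) = W/7)
k(M) = 5/7 (k(M) = (1/7)*5 = 5/7)
t(v, q) = (340 + q)/(362 + v)
1/(sqrt((-2501686 + sqrt(t(-819, k(-10)) + 851376)) - 1680885)) = 1/(sqrt((-2501686 + sqrt((340 + 5/7)/(362 - 819) + 851376)) - 1680885)) = 1/(sqrt((-2501686 + sqrt((2385/7)/(-457) + 851376)) - 1680885)) = 1/(sqrt((-2501686 + sqrt(-1/457*2385/7 + 851376)) - 1680885)) = 1/(sqrt((-2501686 + sqrt(-2385/3199 + 851376)) - 1680885)) = 1/(sqrt((-2501686 + sqrt(2723549439/3199)) - 1680885)) = 1/(sqrt((-2501686 + sqrt(8712634655361)/3199) - 1680885)) = 1/(sqrt(-4182571 + sqrt(8712634655361)/3199)) = 1/sqrt(-4182571 + sqrt(8712634655361)/3199)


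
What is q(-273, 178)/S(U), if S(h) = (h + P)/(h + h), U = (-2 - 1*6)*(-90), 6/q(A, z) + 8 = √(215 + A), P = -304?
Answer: -1080/793 - 135*I*√58/793 ≈ -1.3619 - 1.2965*I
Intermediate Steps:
q(A, z) = 6/(-8 + √(215 + A))
U = 720 (U = (-2 - 6)*(-90) = -8*(-90) = 720)
S(h) = (-304 + h)/(2*h) (S(h) = (h - 304)/(h + h) = (-304 + h)/((2*h)) = (-304 + h)*(1/(2*h)) = (-304 + h)/(2*h))
q(-273, 178)/S(U) = (6/(-8 + √(215 - 273)))/(((½)*(-304 + 720)/720)) = (6/(-8 + √(-58)))/(((½)*(1/720)*416)) = (6/(-8 + I*√58))/(13/45) = (6/(-8 + I*√58))*(45/13) = 270/(13*(-8 + I*√58))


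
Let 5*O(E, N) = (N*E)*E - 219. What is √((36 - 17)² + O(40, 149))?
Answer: √1199930/5 ≈ 219.08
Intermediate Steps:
O(E, N) = -219/5 + N*E²/5 (O(E, N) = ((N*E)*E - 219)/5 = ((E*N)*E - 219)/5 = (N*E² - 219)/5 = (-219 + N*E²)/5 = -219/5 + N*E²/5)
√((36 - 17)² + O(40, 149)) = √((36 - 17)² + (-219/5 + (⅕)*149*40²)) = √(19² + (-219/5 + (⅕)*149*1600)) = √(361 + (-219/5 + 47680)) = √(361 + 238181/5) = √(239986/5) = √1199930/5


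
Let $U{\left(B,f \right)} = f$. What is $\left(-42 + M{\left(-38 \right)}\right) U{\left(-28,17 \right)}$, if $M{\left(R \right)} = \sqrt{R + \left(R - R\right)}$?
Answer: $-714 + 17 i \sqrt{38} \approx -714.0 + 104.8 i$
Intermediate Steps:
$M{\left(R \right)} = \sqrt{R}$ ($M{\left(R \right)} = \sqrt{R + 0} = \sqrt{R}$)
$\left(-42 + M{\left(-38 \right)}\right) U{\left(-28,17 \right)} = \left(-42 + \sqrt{-38}\right) 17 = \left(-42 + i \sqrt{38}\right) 17 = -714 + 17 i \sqrt{38}$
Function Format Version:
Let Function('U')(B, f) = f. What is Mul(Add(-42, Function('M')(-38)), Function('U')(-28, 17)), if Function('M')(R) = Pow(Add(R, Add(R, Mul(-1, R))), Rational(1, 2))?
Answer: Add(-714, Mul(17, I, Pow(38, Rational(1, 2)))) ≈ Add(-714.00, Mul(104.80, I))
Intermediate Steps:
Function('M')(R) = Pow(R, Rational(1, 2)) (Function('M')(R) = Pow(Add(R, 0), Rational(1, 2)) = Pow(R, Rational(1, 2)))
Mul(Add(-42, Function('M')(-38)), Function('U')(-28, 17)) = Mul(Add(-42, Pow(-38, Rational(1, 2))), 17) = Mul(Add(-42, Mul(I, Pow(38, Rational(1, 2)))), 17) = Add(-714, Mul(17, I, Pow(38, Rational(1, 2))))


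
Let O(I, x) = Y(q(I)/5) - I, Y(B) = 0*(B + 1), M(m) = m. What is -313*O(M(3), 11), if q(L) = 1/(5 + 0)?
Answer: 939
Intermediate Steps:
q(L) = 1/5
Y(B) = 0 (Y(B) = 0*(1 + B) = 0)
O(I, x) = -I (O(I, x) = 0 - I = -I)
-313*O(M(3), 11) = -(-313)*3 = -313*(-3) = 939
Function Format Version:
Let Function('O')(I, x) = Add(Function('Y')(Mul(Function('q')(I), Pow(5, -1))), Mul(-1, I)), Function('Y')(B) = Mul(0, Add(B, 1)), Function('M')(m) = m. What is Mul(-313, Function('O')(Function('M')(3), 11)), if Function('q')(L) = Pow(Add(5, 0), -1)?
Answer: 939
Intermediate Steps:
Function('q')(L) = Rational(1, 5) (Function('q')(L) = Pow(5, -1) = Rational(1, 5))
Function('Y')(B) = 0 (Function('Y')(B) = Mul(0, Add(1, B)) = 0)
Function('O')(I, x) = Mul(-1, I) (Function('O')(I, x) = Add(0, Mul(-1, I)) = Mul(-1, I))
Mul(-313, Function('O')(Function('M')(3), 11)) = Mul(-313, Mul(-1, 3)) = Mul(-313, -3) = 939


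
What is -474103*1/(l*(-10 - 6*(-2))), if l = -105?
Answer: 67729/30 ≈ 2257.6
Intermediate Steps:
-474103*1/(l*(-10 - 6*(-2))) = -474103*(-1/(105*(-10 - 6*(-2)))) = -474103*(-1/(105*(-10 + 12))) = -474103/((-105*2)) = -474103/(-210) = -474103*(-1/210) = 67729/30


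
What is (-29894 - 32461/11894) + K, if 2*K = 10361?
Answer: -146987415/5947 ≈ -24716.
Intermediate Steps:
K = 10361/2 (K = (½)*10361 = 10361/2 ≈ 5180.5)
(-29894 - 32461/11894) + K = (-29894 - 32461/11894) + 10361/2 = -355591697/11894 + 10361/2 = -146987415/5947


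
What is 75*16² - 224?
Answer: 18976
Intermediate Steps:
75*16² - 224 = 75*256 - 224 = 19200 - 224 = 18976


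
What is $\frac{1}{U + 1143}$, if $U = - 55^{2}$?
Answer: $- \frac{1}{1882} \approx -0.00053135$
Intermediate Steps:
$U = -3025$ ($U = \left(-1\right) 3025 = -3025$)
$\frac{1}{U + 1143} = \frac{1}{-3025 + 1143} = \frac{1}{-1882} = - \frac{1}{1882}$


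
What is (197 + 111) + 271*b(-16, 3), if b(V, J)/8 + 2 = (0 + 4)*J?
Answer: 21988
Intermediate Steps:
b(V, J) = -16 + 32*J (b(V, J) = -16 + 8*((0 + 4)*J) = -16 + 8*(4*J) = -16 + 32*J)
(197 + 111) + 271*b(-16, 3) = (197 + 111) + 271*(-16 + 32*3) = 308 + 271*(-16 + 96) = 308 + 271*80 = 308 + 21680 = 21988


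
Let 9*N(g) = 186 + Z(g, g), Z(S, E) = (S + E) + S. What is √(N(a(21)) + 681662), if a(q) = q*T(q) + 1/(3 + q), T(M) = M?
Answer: √98183474/12 ≈ 825.73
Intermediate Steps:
Z(S, E) = E + 2*S (Z(S, E) = (E + S) + S = E + 2*S)
a(q) = q² + 1/(3 + q) (a(q) = q*q + 1/(3 + q) = q² + 1/(3 + q))
N(g) = 62/3 + g/3 (N(g) = (186 + (g + 2*g))/9 = (186 + 3*g)/9 = 62/3 + g/3)
√(N(a(21)) + 681662) = √((62/3 + ((1 + 21³ + 3*21²)/(3 + 21))/3) + 681662) = √((62/3 + ((1 + 9261 + 3*441)/24)/3) + 681662) = √((62/3 + ((1 + 9261 + 1323)/24)/3) + 681662) = √((62/3 + ((1/24)*10585)/3) + 681662) = √((62/3 + (⅓)*(10585/24)) + 681662) = √((62/3 + 10585/72) + 681662) = √(12073/72 + 681662) = √(49091737/72) = √98183474/12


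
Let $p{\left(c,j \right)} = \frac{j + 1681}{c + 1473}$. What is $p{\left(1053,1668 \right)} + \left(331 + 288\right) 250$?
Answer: $\frac{390901849}{2526} \approx 1.5475 \cdot 10^{5}$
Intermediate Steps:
$p{\left(c,j \right)} = \frac{1681 + j}{1473 + c}$
$p{\left(1053,1668 \right)} + \left(331 + 288\right) 250 = \frac{1681 + 1668}{1473 + 1053} + \left(331 + 288\right) 250 = \frac{1}{2526} \cdot 3349 + 619 \cdot 250 = \frac{1}{2526} \cdot 3349 + 154750 = \frac{3349}{2526} + 154750 = \frac{390901849}{2526}$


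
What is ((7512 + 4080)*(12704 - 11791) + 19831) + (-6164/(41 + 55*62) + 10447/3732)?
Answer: 136561661120713/12879132 ≈ 1.0603e+7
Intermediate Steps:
((7512 + 4080)*(12704 - 11791) + 19831) + (-6164/(41 + 55*62) + 10447/3732) = (11592*913 + 19831) + (-6164/(41 + 3410) + 10447*(1/3732)) = (10583496 + 19831) + (-6164/3451 + 10447/3732) = 10603327 + (-6164*1/3451 + 10447/3732) = 10603327 + (-6164/3451 + 10447/3732) = 10603327 + 13048549/12879132 = 136561661120713/12879132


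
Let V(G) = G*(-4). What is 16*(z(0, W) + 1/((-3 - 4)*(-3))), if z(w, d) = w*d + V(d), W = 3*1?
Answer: -4016/21 ≈ -191.24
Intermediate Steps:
V(G) = -4*G
W = 3
z(w, d) = -4*d + d*w (z(w, d) = w*d - 4*d = d*w - 4*d = -4*d + d*w)
16*(z(0, W) + 1/((-3 - 4)*(-3))) = 16*(3*(-4 + 0) + 1/((-3 - 4)*(-3))) = 16*(3*(-4) + 1/(-7*(-3))) = 16*(-12 + 1/21) = 16*(-251/21) = -4016/21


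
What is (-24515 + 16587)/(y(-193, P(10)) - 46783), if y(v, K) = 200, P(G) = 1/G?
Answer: 7928/46583 ≈ 0.17019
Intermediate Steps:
(-24515 + 16587)/(y(-193, P(10)) - 46783) = (-24515 + 16587)/(200 - 46783) = -7928/(-46583) = -7928*(-1/46583) = 7928/46583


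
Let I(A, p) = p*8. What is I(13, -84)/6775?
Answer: -672/6775 ≈ -0.099188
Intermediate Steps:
I(A, p) = 8*p
I(13, -84)/6775 = (8*(-84))/6775 = -672*1/6775 = -672/6775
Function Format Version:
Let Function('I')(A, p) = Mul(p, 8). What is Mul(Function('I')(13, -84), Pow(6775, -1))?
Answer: Rational(-672, 6775) ≈ -0.099188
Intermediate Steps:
Function('I')(A, p) = Mul(8, p)
Mul(Function('I')(13, -84), Pow(6775, -1)) = Mul(Mul(8, -84), Pow(6775, -1)) = Mul(-672, Rational(1, 6775)) = Rational(-672, 6775)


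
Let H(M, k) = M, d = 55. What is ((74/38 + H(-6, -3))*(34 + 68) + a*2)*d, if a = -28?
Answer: -490490/19 ≈ -25815.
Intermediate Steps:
((74/38 + H(-6, -3))*(34 + 68) + a*2)*d = ((74/38 - 6)*(34 + 68) - 28*2)*55 = ((74*(1/38) - 6)*102 - 56)*55 = ((37/19 - 6)*102 - 56)*55 = (-77/19*102 - 56)*55 = (-7854/19 - 56)*55 = -8918/19*55 = -490490/19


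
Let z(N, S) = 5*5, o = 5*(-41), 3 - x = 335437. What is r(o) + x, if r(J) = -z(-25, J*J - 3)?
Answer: -335459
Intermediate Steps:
x = -335434 (x = 3 - 1*335437 = 3 - 335437 = -335434)
o = -205
z(N, S) = 25
r(J) = -25 (r(J) = -1*25 = -25)
r(o) + x = -25 - 335434 = -335459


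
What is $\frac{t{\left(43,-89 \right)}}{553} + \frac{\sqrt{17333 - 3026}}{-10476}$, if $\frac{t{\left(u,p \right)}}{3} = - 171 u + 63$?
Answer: $- \frac{21870}{553} - \frac{\sqrt{14307}}{10476} \approx -39.559$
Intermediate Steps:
$t{\left(u,p \right)} = 189 - 513 u$ ($t{\left(u,p \right)} = 3 \left(- 171 u + 63\right) = 3 \left(63 - 171 u\right) = 189 - 513 u$)
$\frac{t{\left(43,-89 \right)}}{553} + \frac{\sqrt{17333 - 3026}}{-10476} = \frac{189 - 22059}{553} + \frac{\sqrt{17333 - 3026}}{-10476} = \left(189 - 22059\right) \frac{1}{553} + \sqrt{14307} \left(- \frac{1}{10476}\right) = \left(-21870\right) \frac{1}{553} - \frac{\sqrt{14307}}{10476} = - \frac{21870}{553} - \frac{\sqrt{14307}}{10476}$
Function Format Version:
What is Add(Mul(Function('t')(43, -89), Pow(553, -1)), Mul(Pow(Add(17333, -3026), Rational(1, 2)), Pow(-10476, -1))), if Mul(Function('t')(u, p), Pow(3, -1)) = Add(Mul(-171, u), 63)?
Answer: Add(Rational(-21870, 553), Mul(Rational(-1, 10476), Pow(14307, Rational(1, 2)))) ≈ -39.559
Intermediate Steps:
Function('t')(u, p) = Add(189, Mul(-513, u)) (Function('t')(u, p) = Mul(3, Add(Mul(-171, u), 63)) = Mul(3, Add(63, Mul(-171, u))) = Add(189, Mul(-513, u)))
Add(Mul(Function('t')(43, -89), Pow(553, -1)), Mul(Pow(Add(17333, -3026), Rational(1, 2)), Pow(-10476, -1))) = Add(Mul(Add(189, Mul(-513, 43)), Pow(553, -1)), Mul(Pow(Add(17333, -3026), Rational(1, 2)), Pow(-10476, -1))) = Add(Mul(Add(189, -22059), Rational(1, 553)), Mul(Pow(14307, Rational(1, 2)), Rational(-1, 10476))) = Add(Mul(-21870, Rational(1, 553)), Mul(Rational(-1, 10476), Pow(14307, Rational(1, 2)))) = Add(Rational(-21870, 553), Mul(Rational(-1, 10476), Pow(14307, Rational(1, 2))))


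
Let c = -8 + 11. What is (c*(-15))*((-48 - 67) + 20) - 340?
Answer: 3935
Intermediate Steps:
c = 3
(c*(-15))*((-48 - 67) + 20) - 340 = (3*(-15))*((-48 - 67) + 20) - 340 = -45*(-115 + 20) - 340 = -45*(-95) - 340 = 4275 - 340 = 3935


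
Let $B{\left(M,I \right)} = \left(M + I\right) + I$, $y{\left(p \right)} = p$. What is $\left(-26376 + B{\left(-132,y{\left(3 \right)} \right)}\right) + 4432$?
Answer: $-22070$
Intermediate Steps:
$B{\left(M,I \right)} = M + 2 I$ ($B{\left(M,I \right)} = \left(I + M\right) + I = M + 2 I$)
$\left(-26376 + B{\left(-132,y{\left(3 \right)} \right)}\right) + 4432 = \left(-26376 + \left(-132 + 2 \cdot 3\right)\right) + 4432 = \left(-26376 + \left(-132 + 6\right)\right) + 4432 = \left(-26376 - 126\right) + 4432 = -26502 + 4432 = -22070$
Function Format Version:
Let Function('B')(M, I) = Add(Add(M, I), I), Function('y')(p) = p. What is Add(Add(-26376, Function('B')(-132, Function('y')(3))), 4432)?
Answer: -22070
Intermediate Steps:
Function('B')(M, I) = Add(M, Mul(2, I)) (Function('B')(M, I) = Add(Add(I, M), I) = Add(M, Mul(2, I)))
Add(Add(-26376, Function('B')(-132, Function('y')(3))), 4432) = Add(Add(-26376, Add(-132, Mul(2, 3))), 4432) = Add(Add(-26376, Add(-132, 6)), 4432) = Add(Add(-26376, -126), 4432) = Add(-26502, 4432) = -22070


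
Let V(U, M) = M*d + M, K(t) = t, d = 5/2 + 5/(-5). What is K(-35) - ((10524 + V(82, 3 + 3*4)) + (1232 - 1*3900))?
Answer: -15857/2 ≈ -7928.5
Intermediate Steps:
d = 3/2 (d = 5*(1/2) + 5*(-1/5) = 5/2 - 1 = 3/2 ≈ 1.5000)
V(U, M) = 5*M/2 (V(U, M) = M*(3/2) + M = 3*M/2 + M = 5*M/2)
K(-35) - ((10524 + V(82, 3 + 3*4)) + (1232 - 1*3900)) = -35 - ((10524 + 5*(3 + 3*4)/2) + (1232 - 1*3900)) = -35 - ((10524 + 5*(3 + 12)/2) + (1232 - 3900)) = -35 - ((10524 + (5/2)*15) - 2668) = -35 - ((10524 + 75/2) - 2668) = -35 - (21123/2 - 2668) = -35 - 1*15787/2 = -35 - 15787/2 = -15857/2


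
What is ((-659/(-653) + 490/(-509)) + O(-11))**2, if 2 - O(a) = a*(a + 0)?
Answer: 1563206156909604/110474470129 ≈ 14150.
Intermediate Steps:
O(a) = 2 - a**2 (O(a) = 2 - a*(a + 0) = 2 - a*a = 2 - a**2)
((-659/(-653) + 490/(-509)) + O(-11))**2 = ((-659/(-653) + 490/(-509)) + (2 - 1*(-11)**2))**2 = ((-659*(-1/653) + 490*(-1/509)) + (2 - 1*121))**2 = ((659/653 - 490/509) + (2 - 121))**2 = (15461/332377 - 119)**2 = (-39537402/332377)**2 = 1563206156909604/110474470129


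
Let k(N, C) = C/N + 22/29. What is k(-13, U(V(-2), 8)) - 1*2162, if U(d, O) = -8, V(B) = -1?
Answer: -814556/377 ≈ -2160.6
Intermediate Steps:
k(N, C) = 22/29 + C/N (k(N, C) = C/N + 22*(1/29) = C/N + 22/29 = 22/29 + C/N)
k(-13, U(V(-2), 8)) - 1*2162 = (22/29 - 8/(-13)) - 1*2162 = (22/29 - 8*(-1/13)) - 2162 = (22/29 + 8/13) - 2162 = 518/377 - 2162 = -814556/377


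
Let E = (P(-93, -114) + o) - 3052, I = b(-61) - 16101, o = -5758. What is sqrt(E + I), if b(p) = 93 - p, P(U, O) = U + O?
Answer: 158*I ≈ 158.0*I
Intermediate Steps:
P(U, O) = O + U
I = -15947 (I = (93 - 1*(-61)) - 16101 = (93 + 61) - 16101 = 154 - 16101 = -15947)
E = -9017 (E = ((-114 - 93) - 5758) - 3052 = (-207 - 5758) - 3052 = -5965 - 3052 = -9017)
sqrt(E + I) = sqrt(-9017 - 15947) = sqrt(-24964) = 158*I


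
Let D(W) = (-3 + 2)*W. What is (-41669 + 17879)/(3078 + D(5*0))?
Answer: -3965/513 ≈ -7.7290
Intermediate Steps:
D(W) = -W
(-41669 + 17879)/(3078 + D(5*0)) = (-41669 + 17879)/(3078 - 5*0) = -23790/(3078 - 1*0) = -23790/(3078 + 0) = -23790/3078 = -23790*1/3078 = -3965/513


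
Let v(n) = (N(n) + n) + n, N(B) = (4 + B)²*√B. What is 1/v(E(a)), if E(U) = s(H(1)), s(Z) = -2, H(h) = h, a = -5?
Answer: -1/12 - I*√2/12 ≈ -0.083333 - 0.11785*I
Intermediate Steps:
N(B) = √B*(4 + B)²
E(U) = -2
v(n) = 2*n + √n*(4 + n)² (v(n) = (√n*(4 + n)² + n) + n = (n + √n*(4 + n)²) + n = 2*n + √n*(4 + n)²)
1/v(E(a)) = 1/(2*(-2) + √(-2)*(4 - 2)²) = 1/(-4 + (I*√2)*2²) = 1/(-4 + (I*√2)*4) = 1/(-4 + 4*I*√2)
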